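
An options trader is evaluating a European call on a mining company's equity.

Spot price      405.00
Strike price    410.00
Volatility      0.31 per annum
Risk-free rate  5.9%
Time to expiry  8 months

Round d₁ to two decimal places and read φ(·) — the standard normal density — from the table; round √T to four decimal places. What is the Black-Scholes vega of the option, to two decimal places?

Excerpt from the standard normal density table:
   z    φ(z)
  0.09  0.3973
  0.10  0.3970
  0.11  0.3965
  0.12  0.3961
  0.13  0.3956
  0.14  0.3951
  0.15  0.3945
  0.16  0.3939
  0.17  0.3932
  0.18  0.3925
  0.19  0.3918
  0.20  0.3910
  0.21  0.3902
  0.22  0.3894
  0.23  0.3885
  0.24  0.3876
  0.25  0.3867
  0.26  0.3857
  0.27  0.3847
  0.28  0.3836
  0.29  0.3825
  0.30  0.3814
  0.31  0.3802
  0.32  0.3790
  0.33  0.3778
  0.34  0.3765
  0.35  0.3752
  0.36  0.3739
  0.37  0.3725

128.47

σ√T = 0.31 × 0.8165 = 0.2531
ln(S/K) + (r + σ²/2)T = ln(405/410) + (0.059 + 0.31²/2)·0.6667 = -0.0123 + 0.0714 = 0.0591
d₁ = 0.0591 / 0.2531 = 0.2335 ⇒ 0.23
√T = √0.6667 = 0.8165
φ(d₁) = φ(0.23) = 0.3885
vega = S·φ(d₁)·√T = 405·0.3885·0.8165 = 128.4702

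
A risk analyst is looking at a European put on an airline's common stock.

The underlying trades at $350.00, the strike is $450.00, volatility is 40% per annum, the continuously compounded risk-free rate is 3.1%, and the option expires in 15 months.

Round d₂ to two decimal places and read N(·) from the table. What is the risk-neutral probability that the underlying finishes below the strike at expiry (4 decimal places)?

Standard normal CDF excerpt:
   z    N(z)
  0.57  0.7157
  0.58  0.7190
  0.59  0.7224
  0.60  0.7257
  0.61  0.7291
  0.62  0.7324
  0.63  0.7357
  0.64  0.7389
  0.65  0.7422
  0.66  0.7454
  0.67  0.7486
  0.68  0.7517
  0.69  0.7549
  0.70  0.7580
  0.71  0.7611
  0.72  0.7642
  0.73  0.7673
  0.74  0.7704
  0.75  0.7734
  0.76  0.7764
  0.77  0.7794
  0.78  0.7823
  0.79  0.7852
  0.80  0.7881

0.7580

σ√T = 0.4 × 1.1180 = 0.4472
d₁ = [ln(350/450) + (0.031 + 0.4²/2)·1.25] / 0.4472 = [-0.2513 + 0.1388] / 0.4472 = -0.2517 → -0.25
d₂ = d₁ − σ√T = -0.2517 − 0.4472 = -0.6989 → -0.70
Risk-neutral Pr[S_T < K] = N(−d₂) = N(0.70) = 0.7580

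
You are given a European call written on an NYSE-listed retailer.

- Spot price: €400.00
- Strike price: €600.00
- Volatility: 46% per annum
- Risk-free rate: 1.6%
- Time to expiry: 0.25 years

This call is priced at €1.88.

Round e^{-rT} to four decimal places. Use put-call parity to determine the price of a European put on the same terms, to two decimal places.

€199.48

exp(−rT) = exp(−0.016·0.25) = 0.9960
Put-call parity: C − P = S − K·e^(−rT) = 400 − 600·0.9960 = 400 − 597.6000 = -197.6000
P = C − (C − P) = 1.88 − (-197.6000) = 199.4800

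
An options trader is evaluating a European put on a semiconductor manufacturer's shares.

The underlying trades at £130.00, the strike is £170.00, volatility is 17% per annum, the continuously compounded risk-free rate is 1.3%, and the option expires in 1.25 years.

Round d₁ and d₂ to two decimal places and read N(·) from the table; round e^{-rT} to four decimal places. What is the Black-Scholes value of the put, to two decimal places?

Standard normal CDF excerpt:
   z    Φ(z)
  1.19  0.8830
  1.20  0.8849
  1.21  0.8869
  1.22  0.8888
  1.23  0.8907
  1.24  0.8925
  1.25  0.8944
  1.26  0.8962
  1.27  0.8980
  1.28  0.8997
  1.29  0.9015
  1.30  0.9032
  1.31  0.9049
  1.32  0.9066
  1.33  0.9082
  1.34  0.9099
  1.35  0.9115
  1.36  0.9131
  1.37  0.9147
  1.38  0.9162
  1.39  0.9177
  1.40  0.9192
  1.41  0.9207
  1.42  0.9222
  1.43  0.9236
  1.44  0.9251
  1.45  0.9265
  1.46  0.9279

£38.46

σ√T = 0.17·√1.25 = 0.1901
d₁ = [ln(130/170) + (0.013 + ½·0.17²)·1.25] / (σ√T) = (-0.2683 + 0.0343) / 0.1901 = -1.2309 ⇒ -1.23
d₂ = -1.2309 − 0.1901 = -1.4210 ⇒ -1.42
exp(−rT) = exp(−0.013·1.25) = 0.9839
N(−d₂) = N(1.42) = 0.9222;  N(−d₁) = N(1.23) = 0.8907
P = 170·0.9839·0.9222 − 130·0.8907 = 154.2499 − 115.7910 = 38.4589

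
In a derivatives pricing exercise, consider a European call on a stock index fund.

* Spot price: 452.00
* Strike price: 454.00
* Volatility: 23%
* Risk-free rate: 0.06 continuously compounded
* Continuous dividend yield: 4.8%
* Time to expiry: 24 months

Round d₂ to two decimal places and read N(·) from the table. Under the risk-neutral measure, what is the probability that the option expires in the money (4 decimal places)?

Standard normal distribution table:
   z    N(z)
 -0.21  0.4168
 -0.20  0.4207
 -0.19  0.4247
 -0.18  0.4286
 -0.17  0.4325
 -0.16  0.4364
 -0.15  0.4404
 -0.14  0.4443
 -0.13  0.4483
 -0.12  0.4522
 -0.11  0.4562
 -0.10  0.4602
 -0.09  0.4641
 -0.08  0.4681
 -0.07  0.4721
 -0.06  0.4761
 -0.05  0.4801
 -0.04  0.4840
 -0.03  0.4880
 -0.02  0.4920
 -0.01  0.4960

0.4602

T = 2;  σ√T = 0.3253
ln(S/K) + (r − q + σ²/2)T = ln(452/454) + (0.06 − 0.048 + 0.23²/2)·2 = -0.0044 + 0.0769 = 0.0725
d₁ = 0.0725 / 0.3253 = 0.2228 ≈ 0.22
d₂ = d₁ − σ√T = 0.2228 − 0.3253 = -0.1024 ≈ -0.10
Pr(exercise) under Q = N(d₂) = 0.4602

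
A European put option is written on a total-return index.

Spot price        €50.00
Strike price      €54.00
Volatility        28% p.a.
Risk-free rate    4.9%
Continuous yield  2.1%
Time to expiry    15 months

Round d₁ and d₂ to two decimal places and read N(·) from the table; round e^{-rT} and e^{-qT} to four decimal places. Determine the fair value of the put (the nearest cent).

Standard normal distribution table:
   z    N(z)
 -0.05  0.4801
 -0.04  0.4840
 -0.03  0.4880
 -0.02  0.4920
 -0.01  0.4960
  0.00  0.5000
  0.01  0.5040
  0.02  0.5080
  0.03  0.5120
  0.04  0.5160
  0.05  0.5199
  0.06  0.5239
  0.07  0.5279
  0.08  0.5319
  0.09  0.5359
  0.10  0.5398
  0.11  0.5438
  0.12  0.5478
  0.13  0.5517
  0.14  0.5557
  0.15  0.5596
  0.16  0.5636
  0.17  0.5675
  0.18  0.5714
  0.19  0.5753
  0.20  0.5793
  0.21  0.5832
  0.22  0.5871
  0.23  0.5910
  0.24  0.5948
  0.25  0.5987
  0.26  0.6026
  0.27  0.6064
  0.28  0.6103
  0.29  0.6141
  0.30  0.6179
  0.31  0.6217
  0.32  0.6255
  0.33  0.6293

σ√T = 0.28 × 1.1180 = 0.3130
d₁ = [ln(50/54) + (0.049 − 0.021 + 0.28²/2)·1.25] / 0.3130 = [-0.0770 + 0.0840] / 0.3130 = 0.0225 which rounds to 0.02
d₂ = d₁ − σ√T = 0.0225 − 0.3130 = -0.2906 which rounds to -0.29
e^(−qT) = e^(−0.021·1.25) = 0.9741;  e^(−rT) = e^(−0.049·1.25) = 0.9406
N(−d₂) = N(0.29) = 0.6141;  N(−d₁) = N(-0.02) = 0.4920
P = 54·0.9406·0.6141 − 50·0.9741·0.4920 = 31.1916 − 23.9629 = 7.2288

€7.23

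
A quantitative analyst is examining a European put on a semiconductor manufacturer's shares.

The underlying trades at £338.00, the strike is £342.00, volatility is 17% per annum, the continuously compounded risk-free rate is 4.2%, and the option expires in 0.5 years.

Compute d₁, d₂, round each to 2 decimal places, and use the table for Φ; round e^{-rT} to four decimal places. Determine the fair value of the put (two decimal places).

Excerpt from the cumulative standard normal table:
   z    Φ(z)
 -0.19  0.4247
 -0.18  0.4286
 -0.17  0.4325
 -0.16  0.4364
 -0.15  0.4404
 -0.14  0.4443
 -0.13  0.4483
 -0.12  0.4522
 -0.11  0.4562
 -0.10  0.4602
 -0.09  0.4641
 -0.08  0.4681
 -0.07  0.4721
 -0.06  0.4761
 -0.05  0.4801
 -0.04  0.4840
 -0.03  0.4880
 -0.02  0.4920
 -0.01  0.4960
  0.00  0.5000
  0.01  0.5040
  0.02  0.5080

σ√T = 0.17 × 0.7071 = 0.1202
d₁ = [ln(338/342) + (0.042 + 0.17²/2)·0.5] / 0.1202 = [-0.0118 + 0.0282] / 0.1202 = 0.1369 ≈ 0.14
d₂ = d₁ − σ√T = 0.1369 − 0.1202 = 0.0167 ≈ 0.02
e^(−rT) = e^(−0.042·0.5) = 0.9792
N(−d₂) = N(-0.02) = 0.4920;  N(−d₁) = N(-0.14) = 0.4443
P = 342·0.9792·0.4920 − 338·0.4443 = 164.7641 − 150.1734 = 14.5907

£14.59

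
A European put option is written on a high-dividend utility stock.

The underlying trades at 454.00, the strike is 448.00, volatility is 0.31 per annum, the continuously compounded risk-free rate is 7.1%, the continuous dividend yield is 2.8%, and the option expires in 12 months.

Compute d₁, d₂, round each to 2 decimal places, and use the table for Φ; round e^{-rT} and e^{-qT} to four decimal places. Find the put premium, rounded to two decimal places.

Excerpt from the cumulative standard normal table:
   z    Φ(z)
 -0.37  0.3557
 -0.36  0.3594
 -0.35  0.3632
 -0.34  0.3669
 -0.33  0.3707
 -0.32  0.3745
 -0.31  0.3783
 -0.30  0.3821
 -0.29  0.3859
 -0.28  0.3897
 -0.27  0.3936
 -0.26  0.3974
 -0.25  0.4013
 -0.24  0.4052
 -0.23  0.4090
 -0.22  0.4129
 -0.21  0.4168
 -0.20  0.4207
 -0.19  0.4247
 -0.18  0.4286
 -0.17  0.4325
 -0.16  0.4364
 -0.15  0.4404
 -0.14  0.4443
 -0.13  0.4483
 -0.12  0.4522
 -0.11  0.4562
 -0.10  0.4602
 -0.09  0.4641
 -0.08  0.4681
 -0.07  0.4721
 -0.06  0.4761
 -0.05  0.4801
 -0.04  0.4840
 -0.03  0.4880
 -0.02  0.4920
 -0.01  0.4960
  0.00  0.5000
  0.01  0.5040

σ√T = 0.31 × 1.0000 = 0.3100
d₁ = [ln(454/448) + (0.071 − 0.028 + ½·0.31²)·1] / (σ√T) = (0.0133 + 0.0910) / 0.3100 = 0.3366 → 0.34
d₂ = 0.3366 − 0.3100 = 0.0266 → 0.03
exp(−qT) = exp(−0.028·1) = 0.9724;  exp(−rT) = exp(−0.071·1) = 0.9315
N(−d₂) = N(-0.03) = 0.4880;  N(−d₁) = N(-0.34) = 0.3669
P = 448·0.9315·0.4880 − 454·0.9724·0.3669 = 203.6483 − 161.9752 = 41.6731

41.67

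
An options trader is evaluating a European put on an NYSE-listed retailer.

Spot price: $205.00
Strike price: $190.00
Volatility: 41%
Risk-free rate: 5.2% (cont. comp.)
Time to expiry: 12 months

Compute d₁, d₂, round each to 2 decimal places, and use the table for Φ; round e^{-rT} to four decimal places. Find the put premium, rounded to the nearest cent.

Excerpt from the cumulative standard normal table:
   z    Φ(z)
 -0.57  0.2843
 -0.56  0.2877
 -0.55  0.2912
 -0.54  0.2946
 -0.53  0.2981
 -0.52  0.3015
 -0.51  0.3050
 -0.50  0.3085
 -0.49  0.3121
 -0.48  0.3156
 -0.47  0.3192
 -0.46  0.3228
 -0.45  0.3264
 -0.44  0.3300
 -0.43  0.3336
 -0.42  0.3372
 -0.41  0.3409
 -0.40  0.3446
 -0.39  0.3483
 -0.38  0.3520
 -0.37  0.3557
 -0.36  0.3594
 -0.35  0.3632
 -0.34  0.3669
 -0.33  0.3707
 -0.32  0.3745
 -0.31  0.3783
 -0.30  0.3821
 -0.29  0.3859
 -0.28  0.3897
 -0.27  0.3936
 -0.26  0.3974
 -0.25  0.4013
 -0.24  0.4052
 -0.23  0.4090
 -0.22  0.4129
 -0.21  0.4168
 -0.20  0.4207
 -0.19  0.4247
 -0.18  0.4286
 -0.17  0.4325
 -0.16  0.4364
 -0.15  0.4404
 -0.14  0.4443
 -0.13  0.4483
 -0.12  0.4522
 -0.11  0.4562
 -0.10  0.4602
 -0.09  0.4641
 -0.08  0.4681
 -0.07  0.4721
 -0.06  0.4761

σ√T = 0.41 × 1.0000 = 0.4100
ln(S/K) + (r + σ²/2)T = ln(205/190) + (0.052 + 0.41²/2)·1 = 0.0760 + 0.1360 = 0.2120
d₁ = 0.2120 / 0.4100 = 0.5172 ≈ 0.52
d₂ = d₁ − σ√T = 0.5172 − 0.4100 = 0.1072 ≈ 0.11
e^(−rT) = e^(−0.052·1) = 0.9493
P = 190·0.9493·N(-0.11) − 205·N(-0.52) = 190·0.9493·0.4562 − 205·0.3015 = 82.2834 − 61.8075 = 20.4759

$20.48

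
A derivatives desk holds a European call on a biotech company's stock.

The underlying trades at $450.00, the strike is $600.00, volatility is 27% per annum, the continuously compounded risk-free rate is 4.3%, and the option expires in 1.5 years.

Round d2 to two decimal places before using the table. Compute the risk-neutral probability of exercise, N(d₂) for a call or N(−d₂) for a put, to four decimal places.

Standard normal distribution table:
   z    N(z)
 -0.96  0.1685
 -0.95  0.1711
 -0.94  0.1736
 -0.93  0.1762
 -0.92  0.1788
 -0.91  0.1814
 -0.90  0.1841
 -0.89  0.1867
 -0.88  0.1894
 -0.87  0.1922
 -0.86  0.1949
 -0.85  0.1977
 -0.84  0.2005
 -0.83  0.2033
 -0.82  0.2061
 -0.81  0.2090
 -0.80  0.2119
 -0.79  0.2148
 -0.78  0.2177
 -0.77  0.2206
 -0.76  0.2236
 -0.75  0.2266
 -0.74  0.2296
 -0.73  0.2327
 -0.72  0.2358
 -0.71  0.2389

T = 1.5;  σ√T = 0.3307
ln(S/K) + (r + σ²/2)T = ln(450/600) + (0.043 + 0.27²/2)·1.5 = -0.2877 + 0.1192 = -0.1685
d₁ = -0.1685 / 0.3307 = -0.5096 ⇒ -0.51
d₂ = d₁ − σ√T = -0.5096 − 0.3307 = -0.8403 ⇒ -0.84
Risk-neutral Pr[S_T > K] = N(d₂) = N(-0.84) = 0.2005

0.2005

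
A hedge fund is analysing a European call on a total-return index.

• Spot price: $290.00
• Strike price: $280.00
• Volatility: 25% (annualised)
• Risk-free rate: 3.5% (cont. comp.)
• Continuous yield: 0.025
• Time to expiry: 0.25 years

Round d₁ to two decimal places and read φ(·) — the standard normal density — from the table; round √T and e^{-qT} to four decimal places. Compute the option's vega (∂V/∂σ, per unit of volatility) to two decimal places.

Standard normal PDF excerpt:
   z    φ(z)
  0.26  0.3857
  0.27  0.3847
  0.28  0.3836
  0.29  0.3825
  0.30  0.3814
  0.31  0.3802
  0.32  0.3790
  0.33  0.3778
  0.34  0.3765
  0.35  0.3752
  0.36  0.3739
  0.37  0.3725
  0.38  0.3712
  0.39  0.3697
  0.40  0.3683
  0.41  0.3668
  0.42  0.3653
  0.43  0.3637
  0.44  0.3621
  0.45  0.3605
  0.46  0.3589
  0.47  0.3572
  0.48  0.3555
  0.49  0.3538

53.88

T = 0.25;  σ√T = 0.1250
d₁ = [ln(290/280) + (0.035 − 0.025 + 0.25²/2)·0.25] / 0.1250 = [0.0351 + 0.0103] / 0.1250 = 0.3632 which rounds to 0.36
√T = √0.25 = 0.5000
φ(d₁) = φ(0.36) = 0.3739
exp(−qT) = exp(−0.025·0.25) = 0.9938
vega = S·exp(−qT)·φ(d₁)·√T = 290·0.9938·0.3739·0.5000 = 53.8794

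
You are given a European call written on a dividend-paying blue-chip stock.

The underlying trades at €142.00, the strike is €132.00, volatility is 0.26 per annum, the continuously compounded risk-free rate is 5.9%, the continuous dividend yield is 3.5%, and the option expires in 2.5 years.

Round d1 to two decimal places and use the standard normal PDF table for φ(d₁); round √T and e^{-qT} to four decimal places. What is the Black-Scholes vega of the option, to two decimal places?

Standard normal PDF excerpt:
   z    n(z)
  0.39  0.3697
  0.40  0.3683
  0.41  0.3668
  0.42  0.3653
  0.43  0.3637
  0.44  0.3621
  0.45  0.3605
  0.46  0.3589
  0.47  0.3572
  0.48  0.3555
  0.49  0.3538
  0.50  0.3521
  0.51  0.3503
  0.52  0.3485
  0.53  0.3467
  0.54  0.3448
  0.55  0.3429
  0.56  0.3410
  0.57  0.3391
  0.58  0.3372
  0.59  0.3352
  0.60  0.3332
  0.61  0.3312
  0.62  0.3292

71.32

σ√T = 0.26·√2.5 = 0.4111
d₁ = [ln(142/132) + (0.059 − 0.035 + ½·0.26²)·2.5] / (σ√T) = (0.0730 + 0.1445) / 0.4111 = 0.5291 which rounds to 0.53
√T = √2.5 = 1.5811
φ(d₁) = φ(0.53) = 0.3467
exp(−qT) = exp(−0.035·2.5) = 0.9162
vega = S·exp(−qT)·φ(d₁)·√T = 142·0.9162·0.3467·1.5811 = 71.3168
(Call and put vega coincide under Black-Scholes.)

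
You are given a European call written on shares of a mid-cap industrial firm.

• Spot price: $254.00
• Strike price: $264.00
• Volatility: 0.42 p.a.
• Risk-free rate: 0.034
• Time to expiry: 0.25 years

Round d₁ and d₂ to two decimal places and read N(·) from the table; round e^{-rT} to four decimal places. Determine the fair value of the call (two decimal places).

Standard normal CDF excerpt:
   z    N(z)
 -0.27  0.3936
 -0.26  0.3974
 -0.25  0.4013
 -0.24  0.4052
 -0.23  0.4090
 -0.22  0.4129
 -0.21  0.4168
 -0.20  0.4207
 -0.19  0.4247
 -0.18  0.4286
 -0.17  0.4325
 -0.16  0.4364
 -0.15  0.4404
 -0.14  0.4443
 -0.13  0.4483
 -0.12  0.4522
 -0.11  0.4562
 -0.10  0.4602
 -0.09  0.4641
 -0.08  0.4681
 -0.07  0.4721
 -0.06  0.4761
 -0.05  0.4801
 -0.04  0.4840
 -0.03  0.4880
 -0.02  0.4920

T = 0.25;  σ√T = 0.2100
ln(S/K) + (r + σ²/2)T = ln(254/264) + (0.034 + 0.42²/2)·0.25 = -0.0386 + 0.0305 = -0.0081
d₁ = -0.0081 / 0.2100 = -0.0384 ⇒ -0.04
d₂ = d₁ − σ√T = -0.0384 − 0.2100 = -0.2484 ⇒ -0.25
e^(−rT) = e^(−0.034·0.25) = 0.9915
N(d₁) = N(-0.04) = 0.4840;  N(d₂) = N(-0.25) = 0.4013
C = 254·0.4840 − 264·0.9915·0.4013 = 122.9360 − 105.0427 = 17.8933

$17.89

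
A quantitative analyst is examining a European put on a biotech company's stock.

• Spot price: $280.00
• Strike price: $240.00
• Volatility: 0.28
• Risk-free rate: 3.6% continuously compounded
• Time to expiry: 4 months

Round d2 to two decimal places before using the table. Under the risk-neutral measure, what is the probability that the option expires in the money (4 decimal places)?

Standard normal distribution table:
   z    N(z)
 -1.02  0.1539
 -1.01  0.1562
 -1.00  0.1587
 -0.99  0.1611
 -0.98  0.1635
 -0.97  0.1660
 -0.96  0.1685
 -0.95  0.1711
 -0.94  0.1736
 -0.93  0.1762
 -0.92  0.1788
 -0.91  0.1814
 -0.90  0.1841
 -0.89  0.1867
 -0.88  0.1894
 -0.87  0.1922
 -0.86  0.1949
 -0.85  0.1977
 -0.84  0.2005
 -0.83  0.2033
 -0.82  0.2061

σ√T = 0.28 × 0.5774 = 0.1617
d₁ = [ln(280/240) + (0.036 + 0.28²/2)·0.3333] / 0.1617 = [0.1542 + 0.0251] / 0.1617 = 1.1086 which rounds to 1.11
d₂ = d₁ − σ√T = 1.1086 − 0.1617 = 0.9470 which rounds to 0.95
Pr(exercise) under Q = N(−d₂) = N(-0.95) = 0.1711

0.1711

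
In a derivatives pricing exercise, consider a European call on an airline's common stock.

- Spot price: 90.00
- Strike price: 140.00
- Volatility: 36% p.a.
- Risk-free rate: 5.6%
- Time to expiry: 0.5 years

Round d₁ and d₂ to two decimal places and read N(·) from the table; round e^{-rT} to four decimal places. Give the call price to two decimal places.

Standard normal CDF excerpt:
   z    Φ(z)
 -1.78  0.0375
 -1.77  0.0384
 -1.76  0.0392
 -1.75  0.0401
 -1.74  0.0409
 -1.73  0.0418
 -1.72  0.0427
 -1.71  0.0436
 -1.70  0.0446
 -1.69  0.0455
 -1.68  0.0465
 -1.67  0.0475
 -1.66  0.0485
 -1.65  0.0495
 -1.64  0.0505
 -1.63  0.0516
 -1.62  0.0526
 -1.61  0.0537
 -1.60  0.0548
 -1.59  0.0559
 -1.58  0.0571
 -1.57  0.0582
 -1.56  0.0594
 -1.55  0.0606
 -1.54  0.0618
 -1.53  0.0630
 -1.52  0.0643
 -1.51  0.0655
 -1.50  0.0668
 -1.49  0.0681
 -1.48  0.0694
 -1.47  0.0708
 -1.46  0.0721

σ√T = 0.36·√0.5 = 0.2546
d₁ = [ln(90/140) + (0.056 + 0.36²/2)·0.5] / 0.2546 = [-0.4418 + 0.0604] / 0.2546 = -1.4984 which rounds to -1.50
d₂ = d₁ − σ√T = -1.4984 − 0.2546 = -1.7530 which rounds to -1.75
e^(−rT) = e^(−0.056·0.5) = 0.9724
C = 90·N(-1.50) − 140·0.9724·N(-1.75) = 90·0.0668 − 140·0.9724·0.0401 = 6.0120 − 5.4591 = 0.5529

0.55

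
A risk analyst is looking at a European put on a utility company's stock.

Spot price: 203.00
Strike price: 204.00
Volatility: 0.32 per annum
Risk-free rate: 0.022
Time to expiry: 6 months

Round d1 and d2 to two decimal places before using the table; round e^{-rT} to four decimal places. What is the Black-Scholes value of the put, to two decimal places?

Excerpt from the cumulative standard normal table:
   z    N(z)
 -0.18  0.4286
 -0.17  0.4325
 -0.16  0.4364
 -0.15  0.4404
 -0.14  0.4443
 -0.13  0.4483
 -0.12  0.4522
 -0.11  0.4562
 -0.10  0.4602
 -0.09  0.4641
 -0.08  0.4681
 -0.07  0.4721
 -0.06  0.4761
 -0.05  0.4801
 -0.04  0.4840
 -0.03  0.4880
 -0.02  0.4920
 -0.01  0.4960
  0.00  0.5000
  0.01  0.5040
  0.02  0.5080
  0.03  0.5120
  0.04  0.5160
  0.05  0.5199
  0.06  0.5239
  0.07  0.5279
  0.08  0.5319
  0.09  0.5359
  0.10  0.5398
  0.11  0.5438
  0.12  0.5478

σ√T = 0.32·√0.5 = 0.2263
ln(S/K) + (r + σ²/2)T = ln(203/204) + (0.022 + 0.32²/2)·0.5 = -0.0049 + 0.0366 = 0.0317
d₁ = 0.0317 / 0.2263 = 0.1400 ⇒ 0.14
d₂ = d₁ − σ√T = 0.1400 − 0.2263 = -0.0862 ⇒ -0.09
exp(−rT) = exp(−0.022·0.5) = 0.9891
N(−d₂) = N(0.09) = 0.5359;  N(−d₁) = N(-0.14) = 0.4443
P = 204·0.9891·0.5359 − 203·0.4443 = 108.1320 − 90.1929 = 17.9391

17.94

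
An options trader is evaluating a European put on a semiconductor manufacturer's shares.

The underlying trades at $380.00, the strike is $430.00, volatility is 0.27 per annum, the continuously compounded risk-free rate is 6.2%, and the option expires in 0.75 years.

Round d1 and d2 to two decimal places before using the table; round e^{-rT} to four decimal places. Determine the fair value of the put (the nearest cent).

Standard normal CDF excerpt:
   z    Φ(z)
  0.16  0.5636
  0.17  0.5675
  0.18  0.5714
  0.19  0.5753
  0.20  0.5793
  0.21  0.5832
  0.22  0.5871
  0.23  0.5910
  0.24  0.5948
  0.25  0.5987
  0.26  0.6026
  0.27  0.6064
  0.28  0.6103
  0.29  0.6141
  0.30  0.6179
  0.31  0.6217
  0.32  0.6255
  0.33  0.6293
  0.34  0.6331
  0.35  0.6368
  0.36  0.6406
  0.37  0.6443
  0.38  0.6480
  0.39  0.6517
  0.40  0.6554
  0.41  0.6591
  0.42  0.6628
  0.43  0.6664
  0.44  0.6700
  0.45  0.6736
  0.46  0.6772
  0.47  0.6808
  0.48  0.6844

T = 0.75;  σ√T = 0.2338
d₁ = [ln(380/430) + (0.062 + 0.27²/2)·0.75] / 0.2338 = [-0.1236 + 0.0738] / 0.2338 = -0.2129 → -0.21
d₂ = d₁ − σ√T = -0.2129 − 0.2338 = -0.4467 → -0.45
e^(−rT) = e^(−0.062·0.75) = 0.9546
N(−d₂) = N(0.45) = 0.6736;  N(−d₁) = N(0.21) = 0.5832
P = 430·0.9546·0.6736 − 380·0.5832 = 276.4980 − 221.6160 = 54.8820

$54.88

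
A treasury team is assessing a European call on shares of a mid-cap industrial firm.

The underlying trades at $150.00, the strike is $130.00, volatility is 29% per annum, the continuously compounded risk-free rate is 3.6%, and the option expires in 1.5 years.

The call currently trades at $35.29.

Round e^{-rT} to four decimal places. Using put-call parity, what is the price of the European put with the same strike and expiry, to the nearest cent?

$8.45

e^(−rT) = e^(−0.036·1.5) = 0.9474
Put-call parity: C − P = S − K·e^(−rT) = 150 − 130·0.9474 = 150 − 123.1620 = 26.8380
P = C − (C − P) = 35.29 − (26.8380) = 8.4520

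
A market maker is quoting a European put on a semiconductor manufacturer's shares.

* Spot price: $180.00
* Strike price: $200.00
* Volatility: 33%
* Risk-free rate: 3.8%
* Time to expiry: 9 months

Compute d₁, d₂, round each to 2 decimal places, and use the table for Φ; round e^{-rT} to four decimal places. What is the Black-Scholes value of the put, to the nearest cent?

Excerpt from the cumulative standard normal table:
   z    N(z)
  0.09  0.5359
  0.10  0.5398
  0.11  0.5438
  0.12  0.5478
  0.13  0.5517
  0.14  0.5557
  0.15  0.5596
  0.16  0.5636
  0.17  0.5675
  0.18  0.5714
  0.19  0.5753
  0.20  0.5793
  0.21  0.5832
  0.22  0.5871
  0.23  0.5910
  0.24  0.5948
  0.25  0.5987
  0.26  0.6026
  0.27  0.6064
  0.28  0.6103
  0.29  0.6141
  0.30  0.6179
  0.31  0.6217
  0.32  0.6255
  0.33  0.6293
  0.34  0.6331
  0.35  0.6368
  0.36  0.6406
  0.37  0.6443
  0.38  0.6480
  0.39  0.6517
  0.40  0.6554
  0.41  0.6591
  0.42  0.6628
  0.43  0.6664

$28.81

σ√T = 0.33·√0.75 = 0.2858
ln(S/K) + (r + σ²/2)T = ln(180/200) + (0.038 + 0.33²/2)·0.75 = -0.1054 + 0.0693 = -0.0360
d₁ = -0.0360 / 0.2858 = -0.1260 ≈ -0.13
d₂ = d₁ − σ√T = -0.1260 − 0.2858 = -0.4118 ≈ -0.41
e^(−rT) = e^(−0.038·0.75) = 0.9719
N(−d₂) = N(0.41) = 0.6591;  N(−d₁) = N(0.13) = 0.5517
P = 200·0.9719·0.6591 − 180·0.5517 = 128.1159 − 99.3060 = 28.8099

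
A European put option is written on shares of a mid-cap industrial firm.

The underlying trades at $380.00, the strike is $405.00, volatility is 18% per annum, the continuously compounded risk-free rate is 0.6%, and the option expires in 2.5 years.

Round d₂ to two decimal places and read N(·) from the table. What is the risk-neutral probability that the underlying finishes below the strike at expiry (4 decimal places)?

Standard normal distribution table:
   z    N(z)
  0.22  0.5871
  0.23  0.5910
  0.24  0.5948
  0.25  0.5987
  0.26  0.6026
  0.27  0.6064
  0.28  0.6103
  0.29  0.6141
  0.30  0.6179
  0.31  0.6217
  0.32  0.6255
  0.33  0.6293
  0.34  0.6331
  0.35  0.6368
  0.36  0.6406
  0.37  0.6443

0.6217

T = 2.5;  σ√T = 0.2846
ln(S/K) + (r + σ²/2)T = ln(380/405) + (0.006 + 0.18²/2)·2.5 = -0.0637 + 0.0555 = -0.0082
d₁ = -0.0082 / 0.2846 = -0.0289 ⇒ -0.03
d₂ = d₁ − σ√T = -0.0289 − 0.2846 = -0.3135 ⇒ -0.31
Risk-neutral Pr[S_T < K] = N(−d₂) = N(0.31) = 0.6217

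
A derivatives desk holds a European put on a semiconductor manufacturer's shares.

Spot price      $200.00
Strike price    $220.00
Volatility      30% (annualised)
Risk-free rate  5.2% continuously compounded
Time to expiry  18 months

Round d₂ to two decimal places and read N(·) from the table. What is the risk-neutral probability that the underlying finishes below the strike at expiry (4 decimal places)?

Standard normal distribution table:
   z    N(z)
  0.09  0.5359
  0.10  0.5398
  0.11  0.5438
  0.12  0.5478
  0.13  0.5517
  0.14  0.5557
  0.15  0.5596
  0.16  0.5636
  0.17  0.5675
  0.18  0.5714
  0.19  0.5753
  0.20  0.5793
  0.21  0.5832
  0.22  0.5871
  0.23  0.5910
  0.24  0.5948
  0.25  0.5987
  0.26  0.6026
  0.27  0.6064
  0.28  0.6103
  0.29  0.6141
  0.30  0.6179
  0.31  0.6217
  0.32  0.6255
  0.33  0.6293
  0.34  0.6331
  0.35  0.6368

σ√T = 0.3 × 1.2247 = 0.3674
d₁ = [ln(200/220) + (0.052 + 0.3²/2)·1.5] / 0.3674 = [-0.0953 + 0.1455] / 0.3674 = 0.1366 ⇒ 0.14
d₂ = d₁ − σ√T = 0.1366 − 0.3674 = -0.2308 ⇒ -0.23
Pr(exercise) under Q = N(−d₂) = N(0.23) = 0.5910

0.5910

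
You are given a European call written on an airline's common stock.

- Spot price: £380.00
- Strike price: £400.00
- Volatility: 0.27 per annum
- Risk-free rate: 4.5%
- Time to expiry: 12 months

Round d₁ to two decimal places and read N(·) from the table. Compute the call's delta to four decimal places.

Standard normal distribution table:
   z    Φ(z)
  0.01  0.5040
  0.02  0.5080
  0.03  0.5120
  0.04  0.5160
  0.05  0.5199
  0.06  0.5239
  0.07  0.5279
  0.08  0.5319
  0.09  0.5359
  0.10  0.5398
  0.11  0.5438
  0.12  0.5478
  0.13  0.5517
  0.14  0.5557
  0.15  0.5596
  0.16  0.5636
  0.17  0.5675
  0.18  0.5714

0.5438

σ√T = 0.27·√1 = 0.2700
d₁ = [ln(380/400) + (0.045 + ½·0.27²)·1] / (σ√T) = (-0.0513 + 0.0814) / 0.2700 = 0.1117 which rounds to 0.11
N(d₁) = N(0.11) = 0.5438
Δ_call = N(d₁) = 0.5438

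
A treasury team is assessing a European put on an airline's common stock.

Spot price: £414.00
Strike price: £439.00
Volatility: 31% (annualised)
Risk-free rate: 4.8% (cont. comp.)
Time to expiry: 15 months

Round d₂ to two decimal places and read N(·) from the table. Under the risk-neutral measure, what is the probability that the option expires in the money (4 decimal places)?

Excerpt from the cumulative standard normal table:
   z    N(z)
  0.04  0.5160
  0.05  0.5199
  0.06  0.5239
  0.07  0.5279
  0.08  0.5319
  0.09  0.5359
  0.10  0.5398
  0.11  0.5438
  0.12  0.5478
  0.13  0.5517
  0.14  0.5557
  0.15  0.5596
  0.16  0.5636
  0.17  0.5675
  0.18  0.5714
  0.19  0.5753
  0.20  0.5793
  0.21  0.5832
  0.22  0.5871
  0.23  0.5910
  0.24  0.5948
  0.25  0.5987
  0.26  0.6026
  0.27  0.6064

σ√T = 0.31·√1.25 = 0.3466
d₁ = [ln(414/439) + (0.048 + ½·0.31²)·1.25] / (σ√T) = (-0.0586 + 0.1201) / 0.3466 = 0.1772 which rounds to 0.18
d₂ = 0.1772 − 0.3466 = -0.1694 which rounds to -0.17
Risk-neutral Pr[S_T < K] = N(−d₂) = N(0.17) = 0.5675

0.5675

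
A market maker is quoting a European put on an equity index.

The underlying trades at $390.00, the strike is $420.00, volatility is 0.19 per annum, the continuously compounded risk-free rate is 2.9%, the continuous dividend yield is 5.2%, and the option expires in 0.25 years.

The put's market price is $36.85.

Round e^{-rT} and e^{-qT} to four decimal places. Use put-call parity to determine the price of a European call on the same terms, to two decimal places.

$4.84

e^(−qT) = e^(−0.052·0.25) = 0.9871;  e^(−rT) = e^(−0.029·0.25) = 0.9928
Put-call parity: C − P = S·e^(−qT) − K·e^(−rT) = 390·0.9871 − 420·0.9928 = 384.9690 − 416.9760 = -32.0070
C = P + (C − P) = 36.85 + (-32.0070) = 4.8430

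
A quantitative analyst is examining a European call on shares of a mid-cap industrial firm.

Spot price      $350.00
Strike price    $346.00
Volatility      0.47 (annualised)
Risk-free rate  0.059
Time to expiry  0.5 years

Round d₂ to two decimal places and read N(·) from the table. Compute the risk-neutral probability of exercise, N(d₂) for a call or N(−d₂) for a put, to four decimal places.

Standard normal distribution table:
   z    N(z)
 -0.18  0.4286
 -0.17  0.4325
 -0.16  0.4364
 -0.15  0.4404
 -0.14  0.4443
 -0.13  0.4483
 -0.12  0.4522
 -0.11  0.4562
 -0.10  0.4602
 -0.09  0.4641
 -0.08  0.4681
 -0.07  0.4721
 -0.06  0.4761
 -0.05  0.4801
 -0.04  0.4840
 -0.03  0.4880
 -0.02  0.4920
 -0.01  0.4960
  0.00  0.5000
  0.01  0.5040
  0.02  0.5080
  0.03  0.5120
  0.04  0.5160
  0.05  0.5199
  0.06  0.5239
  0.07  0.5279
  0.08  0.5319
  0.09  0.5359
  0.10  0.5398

T = 0.5;  σ√T = 0.3323
d₁ = [ln(350/346) + (0.059 + ½·0.47²)·0.5] / (σ√T) = (0.0115 + 0.0847) / 0.3323 = 0.2895 ≈ 0.29
d₂ = 0.2895 − 0.3323 = -0.0428 ≈ -0.04
Pr(exercise) under Q = N(d₂) = 0.4840

0.4840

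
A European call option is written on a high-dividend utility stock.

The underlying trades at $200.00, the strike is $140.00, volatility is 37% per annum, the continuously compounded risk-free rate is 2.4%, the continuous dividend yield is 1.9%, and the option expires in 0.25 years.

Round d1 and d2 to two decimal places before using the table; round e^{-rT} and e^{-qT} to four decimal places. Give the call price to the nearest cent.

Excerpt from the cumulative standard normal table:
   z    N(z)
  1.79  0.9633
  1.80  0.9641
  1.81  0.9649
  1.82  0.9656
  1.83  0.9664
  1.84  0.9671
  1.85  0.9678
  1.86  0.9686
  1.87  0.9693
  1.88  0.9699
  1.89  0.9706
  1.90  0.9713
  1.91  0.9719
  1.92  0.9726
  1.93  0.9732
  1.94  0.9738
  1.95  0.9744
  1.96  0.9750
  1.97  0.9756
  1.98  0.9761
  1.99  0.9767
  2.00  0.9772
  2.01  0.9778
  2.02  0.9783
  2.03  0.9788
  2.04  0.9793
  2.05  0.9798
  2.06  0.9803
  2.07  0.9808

$60.26

σ√T = 0.37·√0.25 = 0.1850
d₁ = [ln(200/140) + (0.024 − 0.019 + 0.37²/2)·0.25] / 0.1850 = [0.3567 + 0.0184] / 0.1850 = 2.0272 ⇒ 2.03
d₂ = d₁ − σ√T = 2.0272 − 0.1850 = 1.8422 ⇒ 1.84
exp(−qT) = exp(−0.019·0.25) = 0.9953;  exp(−rT) = exp(−0.024·0.25) = 0.9940
C = 200·0.9953·N(2.03) − 140·0.9940·N(1.84) = 200·0.9953·0.9788 − 140·0.9940·0.9671 = 194.8399 − 134.5816 = 60.2583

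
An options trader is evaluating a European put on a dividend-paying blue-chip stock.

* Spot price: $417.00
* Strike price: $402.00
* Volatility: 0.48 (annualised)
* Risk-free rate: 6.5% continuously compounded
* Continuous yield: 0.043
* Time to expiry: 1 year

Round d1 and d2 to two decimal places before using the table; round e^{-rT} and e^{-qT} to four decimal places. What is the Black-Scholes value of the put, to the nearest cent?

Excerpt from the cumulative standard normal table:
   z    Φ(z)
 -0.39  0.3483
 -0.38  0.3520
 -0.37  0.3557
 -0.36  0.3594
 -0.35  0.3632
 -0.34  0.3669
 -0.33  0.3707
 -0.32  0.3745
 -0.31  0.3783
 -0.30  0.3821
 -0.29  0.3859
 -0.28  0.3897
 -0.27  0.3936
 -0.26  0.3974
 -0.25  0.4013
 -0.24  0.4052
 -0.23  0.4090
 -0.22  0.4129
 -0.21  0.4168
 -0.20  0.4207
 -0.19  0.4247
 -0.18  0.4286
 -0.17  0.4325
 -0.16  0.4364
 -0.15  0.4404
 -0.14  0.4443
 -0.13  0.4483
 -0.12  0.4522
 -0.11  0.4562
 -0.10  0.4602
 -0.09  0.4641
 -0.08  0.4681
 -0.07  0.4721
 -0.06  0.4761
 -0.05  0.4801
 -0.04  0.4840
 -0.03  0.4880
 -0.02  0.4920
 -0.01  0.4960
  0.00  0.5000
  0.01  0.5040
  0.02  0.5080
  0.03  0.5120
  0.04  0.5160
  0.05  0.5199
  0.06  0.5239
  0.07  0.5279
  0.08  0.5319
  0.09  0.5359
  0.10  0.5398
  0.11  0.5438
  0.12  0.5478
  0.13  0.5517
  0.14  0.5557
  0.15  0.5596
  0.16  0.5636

$62.80

σ√T = 0.48 × 1.0000 = 0.4800
ln(S/K) + (r − q + σ²/2)T = ln(417/402) + (0.065 − 0.043 + 0.48²/2)·1 = 0.0366 + 0.1372 = 0.1738
d₁ = 0.1738 / 0.4800 = 0.3622 ≈ 0.36
d₂ = d₁ − σ√T = 0.3622 − 0.4800 = -0.1178 ≈ -0.12
e^(−qT) = e^(−0.043·1) = 0.9579;  e^(−rT) = e^(−0.065·1) = 0.9371
N(−d₂) = N(0.12) = 0.5478;  N(−d₁) = N(-0.36) = 0.3594
P = 402·0.9371·0.5478 − 417·0.9579·0.3594 = 206.3640 − 143.5603 = 62.8038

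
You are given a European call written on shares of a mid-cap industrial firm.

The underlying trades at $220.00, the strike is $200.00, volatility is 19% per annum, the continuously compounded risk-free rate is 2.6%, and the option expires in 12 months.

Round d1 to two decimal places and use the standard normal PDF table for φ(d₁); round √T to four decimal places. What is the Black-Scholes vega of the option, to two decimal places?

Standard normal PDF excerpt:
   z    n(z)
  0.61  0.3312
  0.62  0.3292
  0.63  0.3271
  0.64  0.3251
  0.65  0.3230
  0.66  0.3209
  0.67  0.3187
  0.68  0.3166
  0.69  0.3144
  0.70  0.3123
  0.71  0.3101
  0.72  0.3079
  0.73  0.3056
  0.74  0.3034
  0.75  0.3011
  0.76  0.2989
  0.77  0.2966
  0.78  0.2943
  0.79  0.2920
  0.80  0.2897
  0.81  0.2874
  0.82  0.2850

67.23

T = 1;  σ√T = 0.1900
d₁ = [ln(220/200) + (0.026 + 0.19²/2)·1] / 0.1900 = [0.0953 + 0.0440] / 0.1900 = 0.7335 ≈ 0.73
√T = √1 = 1.0000
φ(d₁) = φ(0.73) = 0.3056
vega = S·φ(d₁)·√T = 220·0.3056·1.0000 = 67.2320
(Vega is the same for a European call and put with the same parameters.)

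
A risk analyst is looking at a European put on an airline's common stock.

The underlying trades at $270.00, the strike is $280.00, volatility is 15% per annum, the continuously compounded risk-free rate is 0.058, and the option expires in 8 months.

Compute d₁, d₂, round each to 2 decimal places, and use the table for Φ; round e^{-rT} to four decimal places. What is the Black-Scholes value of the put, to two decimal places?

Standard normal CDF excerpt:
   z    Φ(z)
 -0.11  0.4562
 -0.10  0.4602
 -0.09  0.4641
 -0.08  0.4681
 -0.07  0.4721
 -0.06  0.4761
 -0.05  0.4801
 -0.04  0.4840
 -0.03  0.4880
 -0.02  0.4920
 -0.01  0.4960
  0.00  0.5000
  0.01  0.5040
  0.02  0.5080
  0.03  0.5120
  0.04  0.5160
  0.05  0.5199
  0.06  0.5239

σ√T = 0.15·√0.6667 = 0.1225
ln(S/K) + (r + σ²/2)T = ln(270/280) + (0.058 + 0.15²/2)·0.6667 = -0.0364 + 0.0462 = 0.0098
d₁ = 0.0098 / 0.1225 = 0.0800 which rounds to 0.08
d₂ = d₁ − σ√T = 0.0800 − 0.1225 = -0.0425 which rounds to -0.04
exp(−rT) = exp(−0.058·0.6667) = 0.9621
N(−d₂) = N(0.04) = 0.5160;  N(−d₁) = N(-0.08) = 0.4681
P = 280·0.9621·0.5160 − 270·0.4681 = 139.0042 − 126.3870 = 12.6172

$12.62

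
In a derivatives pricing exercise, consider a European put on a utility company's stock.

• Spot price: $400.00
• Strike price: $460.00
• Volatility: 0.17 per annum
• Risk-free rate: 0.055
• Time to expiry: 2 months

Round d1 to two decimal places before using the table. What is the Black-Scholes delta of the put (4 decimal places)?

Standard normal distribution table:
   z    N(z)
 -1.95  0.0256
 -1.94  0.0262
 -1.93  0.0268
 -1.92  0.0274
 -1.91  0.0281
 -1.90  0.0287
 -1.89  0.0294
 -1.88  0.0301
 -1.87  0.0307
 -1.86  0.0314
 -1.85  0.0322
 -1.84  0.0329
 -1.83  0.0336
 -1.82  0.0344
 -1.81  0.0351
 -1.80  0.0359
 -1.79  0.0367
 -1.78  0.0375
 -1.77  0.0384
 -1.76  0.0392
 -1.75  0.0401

-0.9678

σ√T = 0.17 × 0.4082 = 0.0694
d₁ = [ln(400/460) + (0.055 + 0.17²/2)·0.1667] / 0.0694 = [-0.1398 + 0.0116] / 0.0694 = -1.8470 ⇒ -1.85
N(d₁) = N(-1.85) = 0.0322
Δ_put = N(d₁) − 1 = 0.0322 − 1 = -0.9678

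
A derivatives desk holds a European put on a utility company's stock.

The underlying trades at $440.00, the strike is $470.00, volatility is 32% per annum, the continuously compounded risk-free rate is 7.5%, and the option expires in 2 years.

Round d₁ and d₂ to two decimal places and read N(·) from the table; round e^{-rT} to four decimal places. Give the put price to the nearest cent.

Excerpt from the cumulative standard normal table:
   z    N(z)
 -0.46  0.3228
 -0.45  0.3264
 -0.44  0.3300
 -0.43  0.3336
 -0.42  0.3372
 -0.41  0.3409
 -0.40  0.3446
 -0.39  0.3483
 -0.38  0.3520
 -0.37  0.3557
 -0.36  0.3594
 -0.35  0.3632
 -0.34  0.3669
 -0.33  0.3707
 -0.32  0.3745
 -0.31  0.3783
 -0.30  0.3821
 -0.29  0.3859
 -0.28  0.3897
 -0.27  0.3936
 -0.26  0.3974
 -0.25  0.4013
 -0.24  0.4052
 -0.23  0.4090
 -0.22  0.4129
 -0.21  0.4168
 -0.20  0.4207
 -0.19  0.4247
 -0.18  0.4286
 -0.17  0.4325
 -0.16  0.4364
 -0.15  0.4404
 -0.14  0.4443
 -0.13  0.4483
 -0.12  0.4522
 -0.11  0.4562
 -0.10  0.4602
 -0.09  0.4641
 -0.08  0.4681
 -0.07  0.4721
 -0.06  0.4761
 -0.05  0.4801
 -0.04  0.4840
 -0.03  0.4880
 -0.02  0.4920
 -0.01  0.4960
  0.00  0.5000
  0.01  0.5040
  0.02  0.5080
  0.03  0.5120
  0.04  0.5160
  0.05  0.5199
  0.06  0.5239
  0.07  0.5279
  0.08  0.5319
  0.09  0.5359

σ√T = 0.32·√2 = 0.4525
d₁ = [ln(440/470) + (0.075 + 0.32²/2)·2] / 0.4525 = [-0.0660 + 0.2524] / 0.4525 = 0.4120 which rounds to 0.41
d₂ = d₁ − σ√T = 0.4120 − 0.4525 = -0.0406 which rounds to -0.04
exp(−rT) = exp(−0.075·2) = 0.8607
N(−d₂) = N(0.04) = 0.5160;  N(−d₁) = N(-0.41) = 0.3409
P = 470·0.8607·0.5160 − 440·0.3409 = 208.7370 − 149.9960 = 58.7410

$58.74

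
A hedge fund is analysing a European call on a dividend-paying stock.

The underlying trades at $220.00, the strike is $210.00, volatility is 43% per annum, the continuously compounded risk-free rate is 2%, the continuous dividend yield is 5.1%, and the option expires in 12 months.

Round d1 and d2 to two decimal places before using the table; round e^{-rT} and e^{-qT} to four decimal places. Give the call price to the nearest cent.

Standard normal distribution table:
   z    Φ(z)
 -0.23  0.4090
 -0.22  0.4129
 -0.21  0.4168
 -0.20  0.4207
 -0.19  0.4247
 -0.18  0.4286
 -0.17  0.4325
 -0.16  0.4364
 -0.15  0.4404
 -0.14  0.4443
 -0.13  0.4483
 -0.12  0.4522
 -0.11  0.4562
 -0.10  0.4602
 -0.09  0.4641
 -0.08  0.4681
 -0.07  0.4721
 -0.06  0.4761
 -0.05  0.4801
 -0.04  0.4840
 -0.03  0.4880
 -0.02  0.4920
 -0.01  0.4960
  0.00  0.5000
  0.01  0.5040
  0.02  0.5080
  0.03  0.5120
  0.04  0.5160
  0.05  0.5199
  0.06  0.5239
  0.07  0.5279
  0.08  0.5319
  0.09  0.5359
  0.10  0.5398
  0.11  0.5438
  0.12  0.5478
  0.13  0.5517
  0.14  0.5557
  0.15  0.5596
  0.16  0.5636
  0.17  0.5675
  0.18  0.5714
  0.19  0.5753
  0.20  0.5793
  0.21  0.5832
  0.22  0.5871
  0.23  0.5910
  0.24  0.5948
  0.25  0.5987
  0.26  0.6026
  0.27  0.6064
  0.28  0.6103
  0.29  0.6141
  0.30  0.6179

σ√T = 0.43 × 1.0000 = 0.4300
d₁ = [ln(220/210) + (0.02 − 0.051 + 0.43²/2)·1] / 0.4300 = [0.0465 + 0.0614] / 0.4300 = 0.2511 ⇒ 0.25
d₂ = d₁ − σ√T = 0.2511 − 0.4300 = -0.1789 ⇒ -0.18
exp(−qT) = exp(−0.051·1) = 0.9503;  exp(−rT) = exp(−0.02·1) = 0.9802
N(d₁) = N(0.25) = 0.5987;  N(d₂) = N(-0.18) = 0.4286
C = 220·0.9503·0.5987 − 210·0.9802·0.4286 = 125.1678 − 88.2239 = 36.9439

$36.94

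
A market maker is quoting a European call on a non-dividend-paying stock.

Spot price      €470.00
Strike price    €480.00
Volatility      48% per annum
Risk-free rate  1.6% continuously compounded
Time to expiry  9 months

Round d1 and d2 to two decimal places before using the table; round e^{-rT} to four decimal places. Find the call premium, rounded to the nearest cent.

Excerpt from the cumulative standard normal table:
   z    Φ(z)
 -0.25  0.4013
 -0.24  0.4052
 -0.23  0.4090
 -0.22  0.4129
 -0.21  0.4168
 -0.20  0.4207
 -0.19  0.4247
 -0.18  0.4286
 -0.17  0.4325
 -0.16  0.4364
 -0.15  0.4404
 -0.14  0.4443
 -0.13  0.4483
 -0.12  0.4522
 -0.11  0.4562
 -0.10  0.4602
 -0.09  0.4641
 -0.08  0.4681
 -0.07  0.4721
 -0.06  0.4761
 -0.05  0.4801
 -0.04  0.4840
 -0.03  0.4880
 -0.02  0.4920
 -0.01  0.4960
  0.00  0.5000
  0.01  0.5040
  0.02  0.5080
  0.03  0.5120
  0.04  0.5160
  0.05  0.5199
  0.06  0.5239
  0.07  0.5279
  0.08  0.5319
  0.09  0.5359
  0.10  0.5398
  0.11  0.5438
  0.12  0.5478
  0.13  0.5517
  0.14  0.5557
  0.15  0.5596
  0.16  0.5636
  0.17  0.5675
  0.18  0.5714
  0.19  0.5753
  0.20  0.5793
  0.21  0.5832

€76.41

σ√T = 0.48·√0.75 = 0.4157
d₁ = [ln(470/480) + (0.016 + ½·0.48²)·0.75] / (σ√T) = (-0.0211 + 0.0984) / 0.4157 = 0.1861 → 0.19
d₂ = 0.1861 − 0.4157 = -0.2296 → -0.23
exp(−rT) = exp(−0.016·0.75) = 0.9881
N(d₁) = N(0.19) = 0.5753;  N(d₂) = N(-0.23) = 0.4090
C = 470·0.5753 − 480·0.9881·0.4090 = 270.3910 − 193.9838 = 76.4072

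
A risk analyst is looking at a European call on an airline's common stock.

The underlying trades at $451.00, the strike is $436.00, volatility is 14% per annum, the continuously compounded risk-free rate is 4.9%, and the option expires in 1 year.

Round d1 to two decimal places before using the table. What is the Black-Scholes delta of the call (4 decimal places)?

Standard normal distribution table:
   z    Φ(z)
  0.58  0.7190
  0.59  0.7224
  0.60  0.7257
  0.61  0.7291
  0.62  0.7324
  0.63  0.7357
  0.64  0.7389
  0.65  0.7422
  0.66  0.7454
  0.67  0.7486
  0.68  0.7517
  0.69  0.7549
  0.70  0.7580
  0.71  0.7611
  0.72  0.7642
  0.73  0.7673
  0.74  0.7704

0.7454

σ√T = 0.14·√1 = 0.1400
d₁ = [ln(451/436) + (0.049 + 0.14²/2)·1] / 0.1400 = [0.0338 + 0.0588] / 0.1400 = 0.6616 ⇒ 0.66
N(d₁) = N(0.66) = 0.7454
Δ_call = N(d₁) = 0.7454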